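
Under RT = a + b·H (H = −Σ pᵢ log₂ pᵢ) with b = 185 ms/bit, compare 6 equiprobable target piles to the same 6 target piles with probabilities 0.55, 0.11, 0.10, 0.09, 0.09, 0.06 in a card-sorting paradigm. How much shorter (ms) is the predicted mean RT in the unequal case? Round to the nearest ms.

Equiprobable entropy H₀ = log₂ 6 = 2.5850 bits.
Skewed entropy H = −Σ pᵢ log₂ pᵢ = 2.0257 bits.
ΔRT = b·(H₀ − H) = 185 × 0.5593 = 103.46 ms.

103 ms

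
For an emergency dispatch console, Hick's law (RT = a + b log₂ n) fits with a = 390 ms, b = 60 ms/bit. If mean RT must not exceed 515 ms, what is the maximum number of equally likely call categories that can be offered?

60·log₂ n ≤ 515 − 390 = 125, giving log₂ n ≤ 2.0833 and n ≤ 4.238. The largest whole number is 4.

4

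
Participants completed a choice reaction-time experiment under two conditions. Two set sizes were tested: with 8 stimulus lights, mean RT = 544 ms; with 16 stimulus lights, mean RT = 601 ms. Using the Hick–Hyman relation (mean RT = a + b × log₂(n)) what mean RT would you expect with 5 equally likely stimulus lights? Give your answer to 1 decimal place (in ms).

505.3 ms

RT is linear in log₂ n, so two points fix the line:
  b = (601 − 544) / (log₂ 16 − log₂ 8) = 57 / (4 − 3) = 57.000 ms/bit
  a = 544 − 57.000 × 3 = 373.000 ms
Then RT(5) = 373.000 + 57.000 × log₂ 5 = 373.000 + 57.000 × 2.3219 ≈ 505.350 ms.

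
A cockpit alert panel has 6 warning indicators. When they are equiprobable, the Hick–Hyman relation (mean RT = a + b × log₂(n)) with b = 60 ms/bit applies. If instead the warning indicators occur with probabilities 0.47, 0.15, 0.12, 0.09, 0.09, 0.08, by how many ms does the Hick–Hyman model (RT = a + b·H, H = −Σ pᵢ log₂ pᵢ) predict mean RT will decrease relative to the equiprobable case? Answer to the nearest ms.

The RT saving is b·ΔH. Equiprobable H₀ = log₂(6) = 2.5850 bits; with the given probabilities H = 2.2064 bits.
b·(H₀ − H) = 60 × (2.5850 − 2.2064) = 22.71 ms.

23 ms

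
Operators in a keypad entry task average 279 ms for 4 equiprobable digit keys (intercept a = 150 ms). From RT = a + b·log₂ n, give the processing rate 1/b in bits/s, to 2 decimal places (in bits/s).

b = (279 − 150)/log₂ 4 = 129/2 = 64.500 ms per bit = 0.06450 s/bit; the reciprocal is 15.504 bits/s.

15.50 bits/s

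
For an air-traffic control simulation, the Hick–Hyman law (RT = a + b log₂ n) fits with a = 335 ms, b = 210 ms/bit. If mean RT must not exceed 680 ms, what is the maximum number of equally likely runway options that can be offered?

3

Information budget: (680 − 335)/210 = 1.6429 bits, so n ≤ 2^1.6429 = 3.123 → at most 3.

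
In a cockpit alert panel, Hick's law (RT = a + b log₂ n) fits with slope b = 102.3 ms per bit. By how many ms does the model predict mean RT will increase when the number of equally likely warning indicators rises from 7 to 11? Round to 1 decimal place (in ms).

66.7 ms

ΔRT = (a + b log₂ n₂) − (a + b log₂ n₁) = b·(log₂ n₂ − log₂ n₁).
log₂(11) − log₂(7) = 3.4594 − 2.8074 = 0.6521.
ΔRT = 102.3 × 0.6521 = 66.707 ms.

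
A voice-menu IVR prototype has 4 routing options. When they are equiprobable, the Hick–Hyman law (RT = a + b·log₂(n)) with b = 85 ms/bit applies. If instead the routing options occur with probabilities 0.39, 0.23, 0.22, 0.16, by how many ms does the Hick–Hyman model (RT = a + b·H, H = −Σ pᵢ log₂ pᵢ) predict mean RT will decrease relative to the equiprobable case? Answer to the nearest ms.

The RT saving is b·ΔH. Equiprobable H₀ = log₂(4) = 2.0000 bits; with the given probabilities H = 1.9211 bits.
b·(H₀ − H) = 85 × (2.0000 − 1.9211) = 6.71 ms.

7 ms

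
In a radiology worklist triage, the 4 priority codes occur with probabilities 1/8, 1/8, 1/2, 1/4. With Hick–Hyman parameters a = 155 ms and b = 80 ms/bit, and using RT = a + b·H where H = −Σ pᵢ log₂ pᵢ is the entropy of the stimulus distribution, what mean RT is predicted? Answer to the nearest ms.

295 ms

H = −Σ pᵢ log₂ pᵢ = 0.125·3 + 0.125·3 + 0.5·1 + 0.25·2 = 1.750 bits.
RT = 155 + 80 × 1.750 = 295.00 ms.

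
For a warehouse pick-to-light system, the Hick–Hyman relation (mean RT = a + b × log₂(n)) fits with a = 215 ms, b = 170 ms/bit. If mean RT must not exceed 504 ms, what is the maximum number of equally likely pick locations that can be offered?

3

Information budget: (504 − 215)/170 = 1.7000 bits, so n ≤ 2^1.7000 = 3.249 → at most 3.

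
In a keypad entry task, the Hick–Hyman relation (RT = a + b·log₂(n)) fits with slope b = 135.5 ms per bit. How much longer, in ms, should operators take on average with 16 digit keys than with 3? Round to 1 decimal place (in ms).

ΔRT = (a + b log₂ n₂) − (a + b log₂ n₁) = b·(log₂ n₂ − log₂ n₁).
log₂(16) − log₂(3) = 4 − 1.5850 = 2.4150.
ΔRT = 135.5 × 2.4150 = 327.238 ms.

327.2 ms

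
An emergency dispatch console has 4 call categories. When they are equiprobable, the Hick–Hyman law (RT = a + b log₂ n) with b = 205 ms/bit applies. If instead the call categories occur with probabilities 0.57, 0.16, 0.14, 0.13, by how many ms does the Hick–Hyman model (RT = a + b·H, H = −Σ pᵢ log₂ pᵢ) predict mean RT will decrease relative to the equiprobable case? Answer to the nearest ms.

The RT saving is b·ΔH. Equiprobable H₀ = log₂(4) = 2.0000 bits; with the given probabilities H = 1.6650 bits.
b·(H₀ − H) = 205 × (2.0000 − 1.6650) = 68.67 ms.

69 ms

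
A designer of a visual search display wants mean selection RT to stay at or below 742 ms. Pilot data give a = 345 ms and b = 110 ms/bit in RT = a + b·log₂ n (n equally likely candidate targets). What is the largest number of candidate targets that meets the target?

Set 345 + 110·log₂ n ≤ 742 → log₂ n ≤ (742 − 345)/110 = 3.6091.
So n ≤ 2^3.6091 = 12.202; the largest integer n is 12.

12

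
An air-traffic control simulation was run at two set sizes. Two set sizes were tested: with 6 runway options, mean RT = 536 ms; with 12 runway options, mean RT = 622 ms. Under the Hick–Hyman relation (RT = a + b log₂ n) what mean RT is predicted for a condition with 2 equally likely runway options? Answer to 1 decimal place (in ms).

RT is linear in log₂ n, so two points fix the line:
  b = (622 − 536) / (log₂ 12 − log₂ 6) = 86 / (3.5850 − 2.5850) = 86.000 ms/bit
  a = 536 − 86.000 × 2.5850 = 313.693 ms
Then RT(2) = 313.693 + 86.000 × log₂ 2 = 313.693 + 86.000 × 1 ≈ 399.693 ms.

399.7 ms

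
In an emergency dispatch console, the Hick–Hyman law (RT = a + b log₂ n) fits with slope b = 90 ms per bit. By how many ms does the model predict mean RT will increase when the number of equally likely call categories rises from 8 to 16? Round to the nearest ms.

90 ms

Only the slope matters, since a is common to both: ΔRT = b·log₂(n₂/n₁).
log₂(16) − log₂(8) = log₂(16/8) = log₂(2) = 1.
ΔRT = 90 × 1.0000 = 90.000 ms.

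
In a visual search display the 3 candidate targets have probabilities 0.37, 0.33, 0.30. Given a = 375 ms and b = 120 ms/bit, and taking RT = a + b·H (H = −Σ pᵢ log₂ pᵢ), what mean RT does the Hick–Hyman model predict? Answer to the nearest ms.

565 ms

H = 0.37·log₂(1/0.37) + 0.33·log₂(1/0.33) + 0.30·log₂(1/0.30) = 1.5796 bits.
RT = 375 + 120 × 1.5796 = 564.56 ms.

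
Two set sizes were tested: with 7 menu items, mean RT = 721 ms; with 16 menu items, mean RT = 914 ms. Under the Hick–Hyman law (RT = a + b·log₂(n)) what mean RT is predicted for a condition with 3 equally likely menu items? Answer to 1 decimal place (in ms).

With log₂ n on the abscissa the relation is linear; from the two conditions:
  b = (914 − 721) / (log₂ 16 − log₂ 7) = 193 / (4 − 2.8074) = 161.825 ms/bit
  a = 721 − 161.825 × 2.8074 = 266.699 ms
Then RT(3) = 266.699 + 161.825 × log₂ 3 = 266.699 + 161.825 × 1.5850 ≈ 523.186 ms.

523.2 ms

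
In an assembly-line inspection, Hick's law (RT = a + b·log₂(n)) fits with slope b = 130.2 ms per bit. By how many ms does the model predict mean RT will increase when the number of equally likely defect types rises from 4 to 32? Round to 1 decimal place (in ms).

390.6 ms

The intercept a cancels: ΔRT = b·(log₂ n₂ − log₂ n₁) = b·log₂(n₂/n₁).
log₂(32) − log₂(4) = log₂(32/4) = log₂(8) = 3.
ΔRT = 130.2 × 3.0000 = 390.600 ms.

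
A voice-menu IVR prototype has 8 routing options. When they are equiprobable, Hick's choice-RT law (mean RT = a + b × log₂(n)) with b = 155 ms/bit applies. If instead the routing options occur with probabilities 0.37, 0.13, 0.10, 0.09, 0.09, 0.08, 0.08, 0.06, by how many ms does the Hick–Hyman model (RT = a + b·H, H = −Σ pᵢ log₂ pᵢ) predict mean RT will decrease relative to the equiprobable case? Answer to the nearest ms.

The RT saving is b·ΔH. Equiprobable H₀ = log₂(8) = 3.0000 bits; with the given probabilities H = 2.6974 bits.
b·(H₀ − H) = 155 × (3.0000 − 2.6974) = 46.90 ms.

47 ms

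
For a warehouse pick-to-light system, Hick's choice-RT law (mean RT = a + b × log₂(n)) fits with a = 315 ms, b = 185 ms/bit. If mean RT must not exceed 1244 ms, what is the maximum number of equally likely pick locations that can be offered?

32

Information budget: (1244 − 315)/185 = 5.0216 bits, so n ≤ 2^5.0216 = 32.483 → at most 32.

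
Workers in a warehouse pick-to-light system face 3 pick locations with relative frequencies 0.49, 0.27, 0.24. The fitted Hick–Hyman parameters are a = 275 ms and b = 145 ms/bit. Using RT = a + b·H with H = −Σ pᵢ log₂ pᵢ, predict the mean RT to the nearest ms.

494 ms

H = 0.49·log₂(1/0.49) + 0.27·log₂(1/0.27) + 0.24·log₂(1/0.24) = 1.5084 bits.
RT = 275 + 145 × 1.5084 = 493.72 ms.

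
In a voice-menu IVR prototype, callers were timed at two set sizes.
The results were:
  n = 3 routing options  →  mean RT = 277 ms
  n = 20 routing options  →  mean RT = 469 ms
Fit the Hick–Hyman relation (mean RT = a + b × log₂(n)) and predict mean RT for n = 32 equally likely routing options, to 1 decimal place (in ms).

516.6 ms

Fit slope and intercept:
  b = (469 − 277) / (log₂ 20 − log₂ 3) = 192 / (4.3219 − 1.5850) = 70.151 ms/bit
  a = 277 − 70.151 × 1.5850 = 165.814 ms
Then RT(32) = 165.814 + 70.151 × log₂ 32 = 165.814 + 70.151 × 5 ≈ 516.567 ms.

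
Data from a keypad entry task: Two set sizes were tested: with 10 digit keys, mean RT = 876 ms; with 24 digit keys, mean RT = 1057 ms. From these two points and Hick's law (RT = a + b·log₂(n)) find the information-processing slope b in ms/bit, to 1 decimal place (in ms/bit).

143.3 ms/bit

b = (RT₂ − RT₁)/(log₂ n₂ − log₂ n₁) = (1057 − 876)/(4.5850 − 3.3219) = 143.306 ms/bit.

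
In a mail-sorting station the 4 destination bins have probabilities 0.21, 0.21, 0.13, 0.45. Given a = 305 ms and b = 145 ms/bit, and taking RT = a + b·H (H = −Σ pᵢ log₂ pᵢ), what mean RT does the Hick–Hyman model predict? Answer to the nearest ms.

H = 0.21·log₂(1/0.21) + 0.21·log₂(1/0.21) + 0.13·log₂(1/0.13) + 0.45·log₂(1/0.45) = 1.8467 bits.
RT = 305 + 145 × 1.8467 = 572.77 ms.

573 ms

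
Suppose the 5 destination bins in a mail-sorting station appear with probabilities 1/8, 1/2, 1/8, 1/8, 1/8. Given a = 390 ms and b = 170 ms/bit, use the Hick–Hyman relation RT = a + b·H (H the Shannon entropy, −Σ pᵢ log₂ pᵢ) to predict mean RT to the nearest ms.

H = −Σ pᵢ log₂ pᵢ = 0.125·3 + 0.5·1 + 0.125·3 + 0.125·3 + 0.125·3 = 2.000 bits.
RT = 390 + 170 × 2.000 = 730.00 ms.

730 ms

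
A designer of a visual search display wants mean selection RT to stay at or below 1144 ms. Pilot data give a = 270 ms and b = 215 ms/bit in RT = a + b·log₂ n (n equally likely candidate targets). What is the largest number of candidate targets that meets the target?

Set 270 + 215·log₂ n ≤ 1144 → log₂ n ≤ (1144 − 270)/215 = 4.0651.
So n ≤ 2^4.0651 = 16.739; the largest integer n is 16.

16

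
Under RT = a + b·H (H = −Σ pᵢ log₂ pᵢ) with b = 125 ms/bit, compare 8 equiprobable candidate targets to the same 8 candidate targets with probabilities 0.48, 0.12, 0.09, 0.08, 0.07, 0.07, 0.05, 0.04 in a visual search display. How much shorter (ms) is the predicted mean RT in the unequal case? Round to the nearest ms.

73 ms

The RT saving is b·ΔH. Equiprobable H₀ = log₂(8) = 3.0000 bits; with the given probabilities H = 2.4185 bits.
b·(H₀ − H) = 125 × (3.0000 − 2.4185) = 72.69 ms.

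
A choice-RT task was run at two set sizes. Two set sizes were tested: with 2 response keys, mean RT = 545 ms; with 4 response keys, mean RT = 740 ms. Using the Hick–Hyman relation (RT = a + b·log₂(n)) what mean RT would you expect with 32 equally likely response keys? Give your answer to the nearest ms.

Solve the two-equation system in a and b:
  b = (740 − 545) / (log₂ 4 − log₂ 2) = 195 / (2 − 1) = 195 ms/bit
  a = 545 − 195 × 1 = 350 ms
Then RT(32) = 350 + 195 × log₂ 32 = 350 + 195 × 5 ≈ 1325.000 ms.

1325 ms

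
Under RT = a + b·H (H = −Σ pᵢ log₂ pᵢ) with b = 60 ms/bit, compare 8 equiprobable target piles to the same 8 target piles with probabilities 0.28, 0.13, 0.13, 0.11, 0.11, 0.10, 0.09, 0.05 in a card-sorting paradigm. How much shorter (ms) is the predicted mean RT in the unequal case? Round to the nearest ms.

10 ms

Equiprobable entropy H₀ = log₂ 8 = 3.0000 bits.
Skewed entropy H = −Σ pᵢ log₂ pᵢ = 2.8410 bits.
ΔRT = b·(H₀ − H) = 60 × 0.1590 = 9.54 ms.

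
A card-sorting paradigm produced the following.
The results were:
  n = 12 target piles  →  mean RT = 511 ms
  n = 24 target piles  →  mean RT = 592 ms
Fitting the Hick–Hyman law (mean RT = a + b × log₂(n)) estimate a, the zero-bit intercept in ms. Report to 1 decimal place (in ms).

220.6 ms

The slope on a log₂ axis is (592 − 511) / (4.5850 − 3.5850) = 81.000 ms/bit.
a = RT₁ − b·log₂ n₁ = 511 − 81.000 × 3.5850 = 220.618 ms.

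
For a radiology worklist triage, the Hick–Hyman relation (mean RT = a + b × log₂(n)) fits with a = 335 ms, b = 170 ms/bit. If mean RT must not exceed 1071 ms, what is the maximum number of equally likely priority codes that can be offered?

170·log₂ n ≤ 1071 − 335 = 736, giving log₂ n ≤ 4.3294 and n ≤ 20.104. The largest whole number is 20.

20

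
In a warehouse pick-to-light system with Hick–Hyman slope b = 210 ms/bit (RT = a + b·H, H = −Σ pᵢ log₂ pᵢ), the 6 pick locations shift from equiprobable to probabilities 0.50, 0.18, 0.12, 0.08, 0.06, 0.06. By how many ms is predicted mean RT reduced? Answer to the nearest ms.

104 ms

The RT saving is b·ΔH. Equiprobable H₀ = log₂(6) = 2.5850 bits; with the given probabilities H = 2.0910 bits.
b·(H₀ − H) = 210 × (2.5850 − 2.0910) = 103.74 ms.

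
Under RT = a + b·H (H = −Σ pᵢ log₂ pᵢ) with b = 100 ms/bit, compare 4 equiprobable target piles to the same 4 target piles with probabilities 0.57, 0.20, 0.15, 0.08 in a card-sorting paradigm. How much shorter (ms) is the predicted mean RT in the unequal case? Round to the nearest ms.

37 ms

The RT saving is b·ΔH. Equiprobable H₀ = log₂(4) = 2.0000 bits; with the given probabilities H = 1.6287 bits.
b·(H₀ − H) = 100 × (2.0000 − 1.6287) = 37.13 ms.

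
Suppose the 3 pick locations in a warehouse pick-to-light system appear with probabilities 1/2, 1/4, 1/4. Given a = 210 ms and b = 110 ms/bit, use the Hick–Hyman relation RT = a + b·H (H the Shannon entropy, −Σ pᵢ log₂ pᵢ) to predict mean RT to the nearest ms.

375 ms

Each term −pᵢ log₂ pᵢ: 0.5·1 + 0.25·2 + 0.25·2; summed, H = 1.500 bits.
Mean RT = a + bH = 210 + 110·1.500 = 375.00 ms.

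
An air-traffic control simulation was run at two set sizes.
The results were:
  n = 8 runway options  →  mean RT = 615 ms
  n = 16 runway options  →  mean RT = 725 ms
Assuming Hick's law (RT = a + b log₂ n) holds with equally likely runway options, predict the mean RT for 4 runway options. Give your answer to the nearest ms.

With log₂ n on the abscissa the relation is linear; from the two conditions:
  b = (725 − 615) / (log₂ 16 − log₂ 8) = 110 / (4 − 3) = 110 ms/bit
  a = 615 − 110 × 3 = 285 ms
Then RT(4) = 285 + 110 × log₂ 4 = 285 + 110 × 2 ≈ 505.000 ms.

505 ms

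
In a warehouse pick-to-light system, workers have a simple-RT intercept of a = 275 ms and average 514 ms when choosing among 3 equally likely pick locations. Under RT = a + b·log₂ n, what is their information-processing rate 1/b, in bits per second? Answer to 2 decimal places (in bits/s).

6.63 bits/s

Choice component = 514 − 275 = 239 ms over log₂(3) = 1.5850 bits.
b = 239 / 1.5850 = 150.792 ms/bit, so 1/b = 6.632 bits/s.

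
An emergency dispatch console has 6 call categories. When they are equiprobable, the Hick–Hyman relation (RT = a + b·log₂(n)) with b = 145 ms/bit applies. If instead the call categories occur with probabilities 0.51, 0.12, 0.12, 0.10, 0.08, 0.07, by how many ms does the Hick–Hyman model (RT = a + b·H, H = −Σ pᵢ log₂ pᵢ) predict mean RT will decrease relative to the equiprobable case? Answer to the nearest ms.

67 ms

The RT saving is b·ΔH. Equiprobable H₀ = log₂(6) = 2.5850 bits; with the given probabilities H = 2.1218 bits.
b·(H₀ − H) = 145 × (2.5850 − 2.1218) = 67.16 ms.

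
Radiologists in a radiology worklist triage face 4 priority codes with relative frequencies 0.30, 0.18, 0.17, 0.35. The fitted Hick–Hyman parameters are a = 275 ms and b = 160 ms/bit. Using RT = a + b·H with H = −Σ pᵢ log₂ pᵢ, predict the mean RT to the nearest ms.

H = 0.30·log₂(1/0.30) + 0.18·log₂(1/0.18) + 0.17·log₂(1/0.17) + 0.35·log₂(1/0.35) = 1.9311 bits.
RT = 275 + 160 × 1.9311 = 583.97 ms.

584 ms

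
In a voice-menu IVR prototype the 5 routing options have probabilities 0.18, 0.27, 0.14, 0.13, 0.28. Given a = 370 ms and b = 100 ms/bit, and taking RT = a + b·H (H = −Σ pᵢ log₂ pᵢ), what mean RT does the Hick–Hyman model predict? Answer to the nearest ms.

595 ms

H = 0.18·log₂(1/0.18) + 0.27·log₂(1/0.27) + 0.14·log₂(1/0.14) + 0.13·log₂(1/0.13) + 0.28·log₂(1/0.28) = 2.2493 bits.
RT = 370 + 100 × 2.2493 = 594.93 ms.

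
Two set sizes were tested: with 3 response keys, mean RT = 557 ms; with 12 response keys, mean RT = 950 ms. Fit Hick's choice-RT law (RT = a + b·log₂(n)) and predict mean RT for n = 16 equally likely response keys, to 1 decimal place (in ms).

RT is linear in log₂ n, so two points fix the line:
  b = (950 − 557) / (log₂ 12 − log₂ 3) = 393 / (3.5850 − 1.5850) = 196.500 ms/bit
  a = 557 − 196.500 × 1.5850 = 245.555 ms
Then RT(16) = 245.555 + 196.500 × log₂ 16 = 245.555 + 196.500 × 4 ≈ 1031.555 ms.

1031.6 ms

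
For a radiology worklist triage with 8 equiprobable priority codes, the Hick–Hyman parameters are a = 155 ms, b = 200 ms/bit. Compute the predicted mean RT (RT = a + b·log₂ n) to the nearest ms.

log₂(8) = 3 bits, so RT = 155 + 200 × 3 ≈ 755.000 ms.

755 ms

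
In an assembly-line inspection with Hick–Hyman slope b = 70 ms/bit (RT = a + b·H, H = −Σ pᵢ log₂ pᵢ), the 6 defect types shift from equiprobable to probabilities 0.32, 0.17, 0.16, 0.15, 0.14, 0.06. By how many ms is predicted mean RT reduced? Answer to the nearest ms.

Equiprobable entropy H₀ = log₂ 6 = 2.5850 bits.
Skewed entropy H = −Σ pᵢ log₂ pᵢ = 2.4348 bits.
ΔRT = b·(H₀ − H) = 70 × 0.1501 = 10.51 ms.

11 ms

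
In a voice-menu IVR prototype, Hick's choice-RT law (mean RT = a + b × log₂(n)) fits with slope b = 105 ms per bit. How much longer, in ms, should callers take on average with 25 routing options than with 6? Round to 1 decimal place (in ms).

Only the slope matters, since a is common to both: ΔRT = b·log₂(n₂/n₁).
log₂(25) − log₂(6) = 4.6439 − 2.5850 = 2.0589.
ΔRT = 105 × 2.0589 = 216.184 ms.

216.2 ms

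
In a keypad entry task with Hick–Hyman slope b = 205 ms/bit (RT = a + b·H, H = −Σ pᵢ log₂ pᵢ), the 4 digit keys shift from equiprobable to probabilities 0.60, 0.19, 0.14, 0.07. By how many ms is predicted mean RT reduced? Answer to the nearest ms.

90 ms

The RT saving is b·ΔH. Equiprobable H₀ = log₂(4) = 2.0000 bits; with the given probabilities H = 1.5631 bits.
b·(H₀ − H) = 205 × (2.0000 − 1.5631) = 89.57 ms.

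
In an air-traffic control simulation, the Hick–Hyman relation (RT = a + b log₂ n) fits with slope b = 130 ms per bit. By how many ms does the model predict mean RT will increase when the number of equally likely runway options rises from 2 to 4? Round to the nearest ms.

130 ms

Only the slope matters, since a is common to both: ΔRT = b·log₂(n₂/n₁).
log₂(4) − log₂(2) = log₂(4/2) = log₂(2) = 1.
ΔRT = 130 × 1.0000 = 130.000 ms.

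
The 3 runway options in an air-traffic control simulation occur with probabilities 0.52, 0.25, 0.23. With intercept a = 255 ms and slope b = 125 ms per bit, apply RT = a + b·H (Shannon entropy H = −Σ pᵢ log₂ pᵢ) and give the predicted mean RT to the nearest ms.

H = 0.52·log₂(1/0.52) + 0.25·log₂(1/0.25) + 0.23·log₂(1/0.23) = 1.4782 bits.
RT = 255 + 125 × 1.4782 = 439.78 ms.

440 ms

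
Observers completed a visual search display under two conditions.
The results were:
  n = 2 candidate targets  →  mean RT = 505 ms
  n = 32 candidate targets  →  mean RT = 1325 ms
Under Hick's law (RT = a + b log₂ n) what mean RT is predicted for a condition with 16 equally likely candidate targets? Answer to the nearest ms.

1120 ms

RT is linear in log₂ n, so two points fix the line:
  b = (1325 − 505) / (log₂ 32 − log₂ 2) = 820 / (5 − 1) = 205 ms/bit
  a = 505 − 205 × 1 = 300 ms
Then RT(16) = 300 + 205 × log₂ 16 = 300 + 205 × 4 ≈ 1120.000 ms.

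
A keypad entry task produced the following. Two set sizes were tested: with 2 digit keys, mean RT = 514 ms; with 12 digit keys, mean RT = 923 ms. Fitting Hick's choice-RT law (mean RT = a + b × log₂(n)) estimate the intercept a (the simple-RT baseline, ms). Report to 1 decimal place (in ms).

b = (RT₂ − RT₁)/(log₂ n₂ − log₂ n₁) = (923 − 514)/(3.5850 − 1) = 158.223 ms/bit.
a = RT₁ − b·log₂ n₁ = 514 − 158.223 × 1 = 355.777 ms.

355.8 ms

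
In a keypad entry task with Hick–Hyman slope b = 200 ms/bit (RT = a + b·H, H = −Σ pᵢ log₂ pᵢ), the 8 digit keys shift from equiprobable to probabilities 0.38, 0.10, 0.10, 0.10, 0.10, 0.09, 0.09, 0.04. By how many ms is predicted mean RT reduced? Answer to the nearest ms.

Equiprobable entropy H₀ = log₂ 8 = 3.0000 bits.
Skewed entropy H = −Σ pᵢ log₂ pᵢ = 2.6703 bits.
ΔRT = b·(H₀ − H) = 200 × 0.3297 = 65.94 ms.

66 ms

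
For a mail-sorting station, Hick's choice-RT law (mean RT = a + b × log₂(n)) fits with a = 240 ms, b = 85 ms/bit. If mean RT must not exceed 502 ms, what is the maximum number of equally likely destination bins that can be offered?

Set 240 + 85·log₂ n ≤ 502 → log₂ n ≤ (502 − 240)/85 = 3.0824.
So n ≤ 2^3.0824 = 8.470; the largest integer n is 8.

8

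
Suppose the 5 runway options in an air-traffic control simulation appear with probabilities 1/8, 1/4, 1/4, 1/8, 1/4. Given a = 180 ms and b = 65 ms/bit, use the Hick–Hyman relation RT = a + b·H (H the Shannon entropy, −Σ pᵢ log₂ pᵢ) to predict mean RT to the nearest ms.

326 ms

H = −Σ pᵢ log₂ pᵢ = 0.125·3 + 0.25·2 + 0.25·2 + 0.125·3 + 0.25·2 = 2.250 bits.
RT = 180 + 65 × 2.250 = 326.25 ms.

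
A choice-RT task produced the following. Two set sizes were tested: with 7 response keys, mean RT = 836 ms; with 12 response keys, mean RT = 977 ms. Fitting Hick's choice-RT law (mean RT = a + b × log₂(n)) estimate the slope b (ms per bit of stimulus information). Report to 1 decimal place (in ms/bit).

Slope: b = (977 − 836) / (log₂ 12 − log₂ 7) = 141/0.7776 = 181.325 ms/bit.

181.3 ms/bit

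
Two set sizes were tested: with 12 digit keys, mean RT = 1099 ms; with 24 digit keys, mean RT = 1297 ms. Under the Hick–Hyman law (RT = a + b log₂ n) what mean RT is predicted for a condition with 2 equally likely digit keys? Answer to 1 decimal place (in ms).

587.2 ms

RT is linear in log₂ n, so two points fix the line:
  b = (1297 − 1099) / (log₂ 24 − log₂ 12) = 198 / (4.5850 − 3.5850) = 198.000 ms/bit
  a = 1099 − 198.000 × 3.5850 = 389.177 ms
Then RT(2) = 389.177 + 198.000 × log₂ 2 = 389.177 + 198.000 × 1 ≈ 587.177 ms.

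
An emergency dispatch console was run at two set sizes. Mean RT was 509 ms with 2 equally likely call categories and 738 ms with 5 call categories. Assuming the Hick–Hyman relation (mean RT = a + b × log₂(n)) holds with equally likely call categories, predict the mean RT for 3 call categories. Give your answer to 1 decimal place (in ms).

Solve the two-equation system in a and b:
  b = (738 − 509) / (log₂ 5 − log₂ 2) = 229 / (2.3219 − 1) = 173.232 ms/bit
  a = 509 − 173.232 × 1 = 335.768 ms
Then RT(3) = 335.768 + 173.232 × log₂ 3 = 335.768 + 173.232 × 1.5850 ≈ 610.334 ms.

610.3 ms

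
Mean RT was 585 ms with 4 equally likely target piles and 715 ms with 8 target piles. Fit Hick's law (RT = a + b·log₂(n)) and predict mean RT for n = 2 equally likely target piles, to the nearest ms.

455 ms

With log₂ n on the abscissa the relation is linear; from the two conditions:
  b = (715 − 585) / (log₂ 8 − log₂ 4) = 130 / (3 − 2) = 130 ms/bit
  a = 585 − 130 × 2 = 325 ms
Then RT(2) = 325 + 130 × log₂ 2 = 325 + 130 × 1 ≈ 455.000 ms.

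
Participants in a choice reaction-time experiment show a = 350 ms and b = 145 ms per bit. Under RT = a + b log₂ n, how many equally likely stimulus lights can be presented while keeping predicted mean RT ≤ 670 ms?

145·log₂ n ≤ 670 − 350 = 320, giving log₂ n ≤ 2.2069 and n ≤ 4.617. The largest whole number is 4.

4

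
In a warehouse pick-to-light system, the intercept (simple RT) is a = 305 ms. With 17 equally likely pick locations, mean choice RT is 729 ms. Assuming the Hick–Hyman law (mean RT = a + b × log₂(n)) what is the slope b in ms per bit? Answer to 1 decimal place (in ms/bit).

b = (729 − 305) / log₂(17) = 424 / 4.0875 = 103.732 ms/bit.

103.7 ms/bit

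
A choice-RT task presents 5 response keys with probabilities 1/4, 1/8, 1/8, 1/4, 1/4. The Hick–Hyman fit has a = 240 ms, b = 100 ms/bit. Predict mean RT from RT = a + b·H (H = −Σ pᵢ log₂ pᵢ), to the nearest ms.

H = −Σ pᵢ log₂ pᵢ = 0.25·2 + 0.125·3 + 0.125·3 + 0.25·2 + 0.25·2 = 2.250 bits.
RT = 240 + 100 × 2.250 = 465.00 ms.

465 ms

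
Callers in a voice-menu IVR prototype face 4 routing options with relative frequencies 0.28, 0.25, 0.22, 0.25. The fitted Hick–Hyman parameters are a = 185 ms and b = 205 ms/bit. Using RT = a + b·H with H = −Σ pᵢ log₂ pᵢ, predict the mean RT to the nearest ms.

594 ms

H = 0.28·log₂(1/0.28) + 0.25·log₂(1/0.25) + 0.22·log₂(1/0.22) + 0.25·log₂(1/0.25) = 1.9948 bits.
RT = 185 + 205 × 1.9948 = 593.93 ms.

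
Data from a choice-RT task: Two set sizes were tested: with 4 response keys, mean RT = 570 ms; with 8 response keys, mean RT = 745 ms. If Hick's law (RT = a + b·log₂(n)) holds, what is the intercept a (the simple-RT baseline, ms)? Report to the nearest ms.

220 ms

The slope on a log₂ axis is (745 − 570) / (3 − 2) = 175 ms/bit.
a = RT₁ − b·log₂ n₁ = 570 − 175 × 2 = 220.000 ms.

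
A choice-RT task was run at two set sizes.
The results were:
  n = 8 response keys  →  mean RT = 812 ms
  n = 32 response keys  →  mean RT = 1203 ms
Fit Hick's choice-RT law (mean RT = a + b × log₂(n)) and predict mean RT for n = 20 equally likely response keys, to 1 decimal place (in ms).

Fit slope and intercept:
  b = (1203 − 812) / (log₂ 32 − log₂ 8) = 391 / (5 − 3) = 195.500 ms/bit
  a = 812 − 195.500 × 3 = 225.500 ms
Then RT(20) = 225.500 + 195.500 × log₂ 20 = 225.500 + 195.500 × 4.3219 ≈ 1070.437 ms.

1070.4 ms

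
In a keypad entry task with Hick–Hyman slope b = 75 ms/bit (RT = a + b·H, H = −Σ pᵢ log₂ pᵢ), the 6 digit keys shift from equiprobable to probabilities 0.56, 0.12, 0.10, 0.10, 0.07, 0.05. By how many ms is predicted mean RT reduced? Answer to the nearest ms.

45 ms

The RT saving is b·ΔH. Equiprobable H₀ = log₂(6) = 2.5850 bits; with the given probabilities H = 1.9845 bits.
b·(H₀ − H) = 75 × (2.5850 − 1.9845) = 45.03 ms.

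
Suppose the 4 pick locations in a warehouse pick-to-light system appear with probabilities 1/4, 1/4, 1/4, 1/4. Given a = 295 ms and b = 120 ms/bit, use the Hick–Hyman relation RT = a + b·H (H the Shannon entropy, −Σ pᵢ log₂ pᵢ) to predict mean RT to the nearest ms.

Each term −pᵢ log₂ pᵢ: 0.25·2 + 0.25·2 + 0.25·2 + 0.25·2; summed, H = 2.000 bits.
Mean RT = a + bH = 295 + 120·2.000 = 535.00 ms.

535 ms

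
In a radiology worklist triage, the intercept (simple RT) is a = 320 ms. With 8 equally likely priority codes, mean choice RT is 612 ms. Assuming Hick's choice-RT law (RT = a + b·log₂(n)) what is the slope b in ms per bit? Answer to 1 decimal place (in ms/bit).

8 alternatives carry log₂ 8 = 3 bits; the choice cost is 612 − 320 = 292 ms, so b = 292/3 = 97.333 ms/bit.

97.3 ms/bit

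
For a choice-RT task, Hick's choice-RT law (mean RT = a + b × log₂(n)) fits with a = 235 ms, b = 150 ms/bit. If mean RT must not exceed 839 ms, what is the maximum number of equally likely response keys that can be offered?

16

150·log₂ n ≤ 839 − 235 = 604, giving log₂ n ≤ 4.0267 and n ≤ 16.298. The largest whole number is 16.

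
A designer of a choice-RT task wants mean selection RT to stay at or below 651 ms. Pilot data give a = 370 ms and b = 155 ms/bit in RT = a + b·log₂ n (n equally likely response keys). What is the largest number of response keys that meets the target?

3

Information budget: (651 − 370)/155 = 1.8129 bits, so n ≤ 2^1.8129 = 3.513 → at most 3.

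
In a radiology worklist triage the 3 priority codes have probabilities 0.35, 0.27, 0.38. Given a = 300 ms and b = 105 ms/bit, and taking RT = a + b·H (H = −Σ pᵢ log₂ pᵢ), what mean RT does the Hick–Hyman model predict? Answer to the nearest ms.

Entropy contributions −pᵢ log₂ pᵢ: 0.5301, 0.5100, 0.5305; sum H = 1.5706 bits.
RT = a + bH = 300 + 105·1.5706 = 464.91 ms.

465 ms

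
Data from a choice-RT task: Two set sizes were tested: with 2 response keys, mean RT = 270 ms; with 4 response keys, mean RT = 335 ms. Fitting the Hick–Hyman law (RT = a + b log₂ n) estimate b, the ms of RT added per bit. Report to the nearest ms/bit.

Slope: b = (335 − 270) / (log₂ 4 − log₂ 2) = 65/1.0000 = 65 ms/bit.

65 ms/bit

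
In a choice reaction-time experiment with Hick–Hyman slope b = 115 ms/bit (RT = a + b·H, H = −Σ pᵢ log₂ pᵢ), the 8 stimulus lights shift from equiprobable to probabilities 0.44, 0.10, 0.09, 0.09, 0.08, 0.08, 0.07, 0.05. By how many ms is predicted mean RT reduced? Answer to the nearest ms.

The RT saving is b·ΔH. Equiprobable H₀ = log₂(8) = 3.0000 bits; with the given probabilities H = 2.5463 bits.
b·(H₀ − H) = 115 × (3.0000 − 2.5463) = 52.17 ms.

52 ms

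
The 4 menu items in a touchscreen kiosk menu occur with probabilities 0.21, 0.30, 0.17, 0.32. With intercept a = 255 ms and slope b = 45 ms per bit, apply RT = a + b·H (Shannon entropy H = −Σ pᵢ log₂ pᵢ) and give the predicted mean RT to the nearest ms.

343 ms

H = 0.21·log₂(1/0.21) + 0.30·log₂(1/0.30) + 0.17·log₂(1/0.17) + 0.32·log₂(1/0.32) = 1.9545 bits.
RT = 255 + 45 × 1.9545 = 342.95 ms.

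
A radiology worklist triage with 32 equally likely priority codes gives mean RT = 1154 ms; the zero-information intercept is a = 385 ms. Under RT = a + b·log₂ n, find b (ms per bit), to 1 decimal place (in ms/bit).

153.8 ms/bit

b = (1154 − 385) / log₂(32) = 769 / 5 = 153.800 ms/bit.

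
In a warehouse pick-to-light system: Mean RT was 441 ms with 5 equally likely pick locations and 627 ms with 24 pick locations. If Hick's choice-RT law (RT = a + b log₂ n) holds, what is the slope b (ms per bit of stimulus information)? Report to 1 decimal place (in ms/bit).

b = (RT₂ − RT₁)/(log₂ n₂ − log₂ n₁) = (627 − 441)/(4.5850 − 2.3219) = 82.191 ms/bit.

82.2 ms/bit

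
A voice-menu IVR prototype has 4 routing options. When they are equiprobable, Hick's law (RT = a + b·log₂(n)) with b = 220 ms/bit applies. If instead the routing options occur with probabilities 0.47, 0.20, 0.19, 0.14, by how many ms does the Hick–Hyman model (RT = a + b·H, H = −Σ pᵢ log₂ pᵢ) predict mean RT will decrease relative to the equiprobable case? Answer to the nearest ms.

38 ms

Equiprobable entropy H₀ = log₂ 4 = 2.0000 bits.
Skewed entropy H = −Σ pᵢ log₂ pᵢ = 1.8287 bits.
ΔRT = b·(H₀ − H) = 220 × 0.1713 = 37.69 ms.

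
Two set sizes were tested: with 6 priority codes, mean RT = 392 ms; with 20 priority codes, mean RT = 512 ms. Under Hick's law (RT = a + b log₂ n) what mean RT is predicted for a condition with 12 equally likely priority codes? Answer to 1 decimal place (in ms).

Fit slope and intercept:
  b = (512 − 392) / (log₂ 20 − log₂ 6) = 120 / (4.3219 − 2.5850) = 69.086 ms/bit
  a = 392 − 69.086 × 2.5850 = 213.415 ms
Then RT(12) = 213.415 + 69.086 × log₂ 12 = 213.415 + 69.086 × 3.5850 ≈ 461.086 ms.

461.1 ms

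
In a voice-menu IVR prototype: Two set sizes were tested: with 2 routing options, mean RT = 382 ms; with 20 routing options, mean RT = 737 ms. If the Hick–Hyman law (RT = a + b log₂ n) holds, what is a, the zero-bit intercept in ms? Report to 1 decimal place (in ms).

The slope on a log₂ axis is (737 − 382) / (4.3219 − 1) = 106.866 ms/bit.
Intercept: a = 382 − 106.866·log₂(2) = 275.134 ms.

275.1 ms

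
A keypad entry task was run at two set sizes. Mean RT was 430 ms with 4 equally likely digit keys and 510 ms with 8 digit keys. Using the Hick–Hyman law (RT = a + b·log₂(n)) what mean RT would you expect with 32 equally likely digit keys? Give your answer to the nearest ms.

RT is linear in log₂ n, so two points fix the line:
  b = (510 − 430) / (log₂ 8 − log₂ 4) = 80 / (3 − 2) = 80 ms/bit
  a = 430 − 80 × 2 = 270 ms
Then RT(32) = 270 + 80 × log₂ 32 = 270 + 80 × 5 ≈ 670.000 ms.

670 ms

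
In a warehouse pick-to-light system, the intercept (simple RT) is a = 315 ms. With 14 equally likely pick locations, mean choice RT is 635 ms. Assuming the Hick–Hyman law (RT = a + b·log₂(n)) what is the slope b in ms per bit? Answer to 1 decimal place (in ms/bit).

84.0 ms/bit

log₂(14) = 3.8074 bits.
b = (RT − a)/log₂ n = (635 − 315) / 3.8074 = 84.048 ms/bit.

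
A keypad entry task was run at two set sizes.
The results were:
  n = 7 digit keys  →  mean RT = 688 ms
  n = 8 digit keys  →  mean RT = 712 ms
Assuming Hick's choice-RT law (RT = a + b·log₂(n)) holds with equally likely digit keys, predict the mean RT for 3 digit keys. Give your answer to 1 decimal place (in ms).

535.7 ms

Solve the two-equation system in a and b:
  b = (712 − 688) / (log₂ 8 − log₂ 7) = 24 / (3 − 2.8074) = 124.581 ms/bit
  a = 688 − 124.581 × 2.8074 = 338.256 ms
Then RT(3) = 338.256 + 124.581 × log₂ 3 = 338.256 + 124.581 × 1.5850 ≈ 535.713 ms.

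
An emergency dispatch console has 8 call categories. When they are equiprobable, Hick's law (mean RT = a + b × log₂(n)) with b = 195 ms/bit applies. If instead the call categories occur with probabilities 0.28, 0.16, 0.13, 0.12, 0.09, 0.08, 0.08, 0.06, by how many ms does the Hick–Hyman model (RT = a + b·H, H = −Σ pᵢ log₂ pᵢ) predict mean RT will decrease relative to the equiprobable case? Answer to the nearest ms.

34 ms

Equiprobable entropy H₀ = log₂ 8 = 3.0000 bits.
Skewed entropy H = −Σ pᵢ log₂ pᵢ = 2.8262 bits.
ΔRT = b·(H₀ − H) = 195 × 0.1738 = 33.90 ms.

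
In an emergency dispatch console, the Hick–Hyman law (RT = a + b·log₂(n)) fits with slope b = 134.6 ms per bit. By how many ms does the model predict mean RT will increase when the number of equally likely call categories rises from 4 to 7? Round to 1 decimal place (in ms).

ΔRT = (a + b log₂ n₂) − (a + b log₂ n₁) = b·(log₂ n₂ − log₂ n₁).
log₂(7) − log₂(4) = 2.8074 − 2 = 0.8074.
ΔRT = 134.6 × 0.8074 = 108.670 ms.

108.7 ms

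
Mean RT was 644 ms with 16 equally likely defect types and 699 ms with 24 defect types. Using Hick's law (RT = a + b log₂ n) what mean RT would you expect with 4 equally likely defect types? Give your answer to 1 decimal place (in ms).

456.0 ms

With log₂ n on the abscissa the relation is linear; from the two conditions:
  b = (699 − 644) / (log₂ 24 − log₂ 16) = 55 / (4.5850 − 4) = 94.023 ms/bit
  a = 644 − 94.023 × 4 = 267.908 ms
Then RT(4) = 267.908 + 94.023 × log₂ 4 = 267.908 + 94.023 × 2 ≈ 455.954 ms.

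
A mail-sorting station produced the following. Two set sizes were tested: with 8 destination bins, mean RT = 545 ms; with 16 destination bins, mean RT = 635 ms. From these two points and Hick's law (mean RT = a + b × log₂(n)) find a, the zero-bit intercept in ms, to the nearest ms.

275 ms

b = (RT₂ − RT₁)/(log₂ n₂ − log₂ n₁) = (635 − 545)/(4 − 3) = 90 ms/bit.
Intercept: a = 545 − 90·log₂(8) = 275.000 ms.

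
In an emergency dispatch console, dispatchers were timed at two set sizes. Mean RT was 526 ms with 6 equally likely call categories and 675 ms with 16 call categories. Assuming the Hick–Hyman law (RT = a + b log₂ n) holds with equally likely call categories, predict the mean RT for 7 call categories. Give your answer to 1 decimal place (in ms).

549.4 ms

Solve the two-equation system in a and b:
  b = (675 − 526) / (log₂ 16 − log₂ 6) = 149 / (4 − 2.5850) = 105.298 ms/bit
  a = 526 − 105.298 × 2.5850 = 253.810 ms
Then RT(7) = 253.810 + 105.298 × log₂ 7 = 253.810 + 105.298 × 2.8074 ≈ 549.417 ms.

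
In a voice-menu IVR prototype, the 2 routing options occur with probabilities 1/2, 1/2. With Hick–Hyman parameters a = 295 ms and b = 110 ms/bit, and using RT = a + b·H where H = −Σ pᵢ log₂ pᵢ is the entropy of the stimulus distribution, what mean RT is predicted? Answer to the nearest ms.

Each term −pᵢ log₂ pᵢ: 0.5·1 + 0.5·1; summed, H = 1.000 bits.
Mean RT = a + bH = 295 + 110·1.000 = 405.00 ms.

405 ms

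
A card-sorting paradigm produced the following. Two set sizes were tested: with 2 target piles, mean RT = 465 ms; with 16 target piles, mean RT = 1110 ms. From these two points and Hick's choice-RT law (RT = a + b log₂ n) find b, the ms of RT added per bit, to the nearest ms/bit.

215 ms/bit

b = (RT₂ − RT₁)/(log₂ n₂ − log₂ n₁) = (1110 − 465)/(4 − 1) = 215 ms/bit.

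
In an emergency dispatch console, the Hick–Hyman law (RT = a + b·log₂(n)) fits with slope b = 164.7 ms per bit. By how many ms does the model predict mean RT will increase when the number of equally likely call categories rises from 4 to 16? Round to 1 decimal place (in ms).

329.4 ms

ΔRT = (a + b log₂ n₂) − (a + b log₂ n₁) = b·(log₂ n₂ − log₂ n₁).
log₂(16) − log₂(4) = log₂(16/4) = log₂(4) = 2.
ΔRT = 164.7 × 2.0000 = 329.400 ms.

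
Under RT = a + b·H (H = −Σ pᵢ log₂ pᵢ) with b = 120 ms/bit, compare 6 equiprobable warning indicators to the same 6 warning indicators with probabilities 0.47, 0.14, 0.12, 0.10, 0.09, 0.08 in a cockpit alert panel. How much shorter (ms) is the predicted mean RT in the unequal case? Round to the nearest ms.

The RT saving is b·ΔH. Equiprobable H₀ = log₂(6) = 2.5850 bits; with the given probabilities H = 2.2125 bits.
b·(H₀ − H) = 120 × (2.5850 − 2.2125) = 44.70 ms.

45 ms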